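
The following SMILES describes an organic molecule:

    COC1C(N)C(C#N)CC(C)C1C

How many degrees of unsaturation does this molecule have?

Molecular formula: C10H18N2O.
DoU = (2C + 2 + N − H − X) / 2, where X is the halogen count and O/S are ignored.
    = (2·10 + 2 + 2 − 18 − 0) / 2 = 6 / 2 = 3.

3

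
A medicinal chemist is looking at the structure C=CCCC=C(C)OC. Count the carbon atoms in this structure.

8

Count every carbon token in the SMILES (each C, including those in ring-closure positions and inside branches).
Carbon count: 8.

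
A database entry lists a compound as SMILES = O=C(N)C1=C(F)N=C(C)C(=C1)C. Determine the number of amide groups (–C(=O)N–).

The amide motif appears at heavy-atom position 2 in the SMILES.
Amide count: 1.

1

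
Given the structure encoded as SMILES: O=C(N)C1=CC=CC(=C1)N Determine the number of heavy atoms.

10

Every atom symbol written in the SMILES (organic subset) is one heavy atom; implicit H are not written.
Heavy atoms by element → C:7, N:2, O:1.
Total: 10.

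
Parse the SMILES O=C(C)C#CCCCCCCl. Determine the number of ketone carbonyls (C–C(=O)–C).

1

The ketone motif appears at heavy-atom position 2 in the SMILES.
Other groups present: 1 alkyne.
Ketone count: 1.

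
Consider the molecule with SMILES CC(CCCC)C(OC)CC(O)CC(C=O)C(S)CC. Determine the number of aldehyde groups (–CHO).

1

The aldehyde motif appears at heavy-atom position 15 in the SMILES.
Other groups present: 1 ether, 1 hydroxyl, 1 thiol.
Aldehyde count: 1.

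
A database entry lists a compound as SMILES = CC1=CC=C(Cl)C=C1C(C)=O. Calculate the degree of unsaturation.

Molecular formula: C9H9ClO.
DoU = (2C + 2 + N − H − X) / 2, where X is the halogen count and O/S are ignored.
    = (2·9 + 2 + 0 − 9 − 1) / 2 = 10 / 2 = 5.

5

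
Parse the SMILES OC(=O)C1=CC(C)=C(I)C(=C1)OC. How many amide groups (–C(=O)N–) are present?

0

Scan the SMILES for the amide motif — none present.
Groups that are present: 1 carboxylic acid, 1 ether.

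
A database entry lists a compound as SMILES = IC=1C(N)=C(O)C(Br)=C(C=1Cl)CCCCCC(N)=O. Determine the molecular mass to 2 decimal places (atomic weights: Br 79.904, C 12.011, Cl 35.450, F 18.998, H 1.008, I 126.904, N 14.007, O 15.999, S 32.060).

First, the molecular formula is C12H15BrClIN2O2 (counting implicit H from valence).
  Br: 1 × 79.904 = 79.904
  C: 12 × 12.011 = 144.132
  Cl: 1 × 35.450 = 35.450
  H: 15 × 1.008 = 15.120
  I: 1 × 126.904 = 126.904
  N: 2 × 14.007 = 28.014
  O: 2 × 15.999 = 31.998
Sum: 1×79.904 + 12×12.011 + 1×35.450 + 15×1.008 + 1×126.904 + 2×14.007 + 2×15.999 = 461.522 → 461.52 g/mol.

461.52 g/mol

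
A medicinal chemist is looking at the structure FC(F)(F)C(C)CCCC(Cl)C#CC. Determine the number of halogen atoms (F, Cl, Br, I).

Halogen atoms appear at heavy-atom positions 1, 3, 4, 11 (1×Cl, 3×F).
Other groups present: 1 alkyne.
Halogen count: 4.

4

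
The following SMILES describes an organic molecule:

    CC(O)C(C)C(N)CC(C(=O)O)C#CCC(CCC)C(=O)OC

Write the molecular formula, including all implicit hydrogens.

Walk through each heavy atom and fill implicit hydrogens from standard valence (C 4, N 3, O 2, S 2, halogen 1):
  atom 1: C, bond orders sum to 1 (valence 4) → 3 H
  atom 2: C, bond orders sum to 3 (valence 4) → 1 H
  atom 3: O, bond orders sum to 1 (valence 2) → 1 H
  atom 4: C, bond orders sum to 3 (valence 4) → 1 H
  atom 5: C, bond orders sum to 1 (valence 4) → 3 H
  atom 6: C, bond orders sum to 3 (valence 4) → 1 H
  atom 7: N, bond orders sum to 1 (valence 3) → 2 H
  atom 8: C, bond orders sum to 2 (valence 4) → 2 H
  atom 9: C, bond orders sum to 3 (valence 4) → 1 H
  atom 10: C, bond orders sum to 4 (valence 4) → 0 H
  atom 11: O, bond orders sum to 2 (valence 2) → 0 H
  atom 12: O, bond orders sum to 1 (valence 2) → 1 H
  atom 13: C, bond orders sum to 4 (valence 4) → 0 H
  atom 14: C, bond orders sum to 4 (valence 4) → 0 H
  atom 15: C, bond orders sum to 2 (valence 4) → 2 H
  atom 16: C, bond orders sum to 3 (valence 4) → 1 H
  atom 17: C, bond orders sum to 2 (valence 4) → 2 H
  atom 18: C, bond orders sum to 2 (valence 4) → 2 H
  atom 19: C, bond orders sum to 1 (valence 4) → 3 H
  atom 20: C, bond orders sum to 4 (valence 4) → 0 H
  atom 21: O, bond orders sum to 2 (valence 2) → 0 H
  atom 22: O, bond orders sum to 2 (valence 2) → 0 H
  atom 23: C, bond orders sum to 1 (valence 4) → 3 H
Totals → C:17, H:29, N:1, O:5.

C17H29NO5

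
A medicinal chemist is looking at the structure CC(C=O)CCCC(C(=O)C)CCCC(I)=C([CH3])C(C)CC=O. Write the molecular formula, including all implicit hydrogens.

C19H31IO3

Walk through each heavy atom and fill implicit hydrogens from standard valence (C 4, N 3, O 2, S 2, halogen 1):
  atom 1: C, bond orders sum to 1 (valence 4) → 3 H
  atom 2: C, bond orders sum to 3 (valence 4) → 1 H
  atom 3: C, bond orders sum to 3 (valence 4) → 1 H
  atom 4: O, bond orders sum to 2 (valence 2) → 0 H
  atom 5: C, bond orders sum to 2 (valence 4) → 2 H
  atom 6: C, bond orders sum to 2 (valence 4) → 2 H
  atom 7: C, bond orders sum to 2 (valence 4) → 2 H
  atom 8: C, bond orders sum to 3 (valence 4) → 1 H
  atom 9: C, bond orders sum to 4 (valence 4) → 0 H
  atom 10: O, bond orders sum to 2 (valence 2) → 0 H
  atom 11: C, bond orders sum to 1 (valence 4) → 3 H
  atom 12: C, bond orders sum to 2 (valence 4) → 2 H
  atom 13: C, bond orders sum to 2 (valence 4) → 2 H
  atom 14: C, bond orders sum to 2 (valence 4) → 2 H
  atom 15: C, bond orders sum to 4 (valence 4) → 0 H
  atom 16: I (halogen, monovalent) → 0 H
  atom 17: C, bond orders sum to 4 (valence 4) → 0 H
  atom 18: C with explicit H count 3
  atom 19: C, bond orders sum to 3 (valence 4) → 1 H
  atom 20: C, bond orders sum to 1 (valence 4) → 3 H
  atom 21: C, bond orders sum to 2 (valence 4) → 2 H
  atom 22: C, bond orders sum to 3 (valence 4) → 1 H
  atom 23: O, bond orders sum to 2 (valence 2) → 0 H
Totals → C:19, H:31, I:1, O:3.
In Hill order: C19H31IO3.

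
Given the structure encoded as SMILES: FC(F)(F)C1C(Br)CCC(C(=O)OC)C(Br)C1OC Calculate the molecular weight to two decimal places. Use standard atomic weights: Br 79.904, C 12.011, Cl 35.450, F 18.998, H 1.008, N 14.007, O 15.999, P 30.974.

First, the molecular formula is C11H15Br2F3O3 (counting implicit H from valence).
  Br: 2 × 79.904 = 159.808
  C: 11 × 12.011 = 132.121
  F: 3 × 18.998 = 56.994
  H: 15 × 1.008 = 15.120
  O: 3 × 15.999 = 47.997
Sum: 2×79.904 + 11×12.011 + 3×18.998 + 15×1.008 + 3×15.999 = 412.040 → 412.04 g/mol.

412.04 g/mol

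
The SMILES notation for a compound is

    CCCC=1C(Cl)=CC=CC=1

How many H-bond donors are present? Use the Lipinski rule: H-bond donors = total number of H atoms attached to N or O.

0

Donors: find every N or O and count the H atoms it carries.
  (no N or O atoms present)
Lipinski HBD = 0.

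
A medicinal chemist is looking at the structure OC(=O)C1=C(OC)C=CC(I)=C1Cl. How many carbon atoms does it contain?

Count every carbon token in the SMILES (each C, including those in ring-closure positions and inside branches).
Carbon count: 8.

8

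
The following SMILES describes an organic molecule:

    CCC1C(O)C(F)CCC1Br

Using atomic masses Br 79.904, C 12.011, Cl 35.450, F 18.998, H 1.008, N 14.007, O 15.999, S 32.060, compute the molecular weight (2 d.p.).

First, the molecular formula is C8H14BrFO (counting implicit H from valence).
  Br: 1 × 79.904 = 79.904
  C: 8 × 12.011 = 96.088
  F: 1 × 18.998 = 18.998
  H: 14 × 1.008 = 14.112
  O: 1 × 15.999 = 15.999
Sum: 1×79.904 + 8×12.011 + 1×18.998 + 14×1.008 + 1×15.999 = 225.101 → 225.10 g/mol.

225.10 g/mol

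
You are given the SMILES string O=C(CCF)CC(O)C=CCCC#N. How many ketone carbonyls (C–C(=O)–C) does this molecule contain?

1

The ketone motif appears at heavy-atom position 2 in the SMILES.
Other groups present: 1 alkene, 1 hydroxyl, 1 nitrile.
Ketone count: 1.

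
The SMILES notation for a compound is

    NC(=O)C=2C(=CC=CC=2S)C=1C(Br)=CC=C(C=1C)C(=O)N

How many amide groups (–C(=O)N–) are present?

The amide motif appears at heavy-atom positions 2, 19 in the SMILES.
Other groups present: 1 thiol.
Amide count: 2.

2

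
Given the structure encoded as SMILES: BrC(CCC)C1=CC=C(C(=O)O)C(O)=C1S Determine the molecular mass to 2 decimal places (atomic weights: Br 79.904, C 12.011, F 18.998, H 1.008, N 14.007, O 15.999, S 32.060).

First, the molecular formula is C11H13BrO3S (counting implicit H from valence).
  Br: 1 × 79.904 = 79.904
  C: 11 × 12.011 = 132.121
  H: 13 × 1.008 = 13.104
  O: 3 × 15.999 = 47.997
  S: 1 × 32.060 = 32.060
Sum: 1×79.904 + 11×12.011 + 13×1.008 + 3×15.999 + 1×32.060 = 305.186 → 305.19 g/mol.

305.19 g/mol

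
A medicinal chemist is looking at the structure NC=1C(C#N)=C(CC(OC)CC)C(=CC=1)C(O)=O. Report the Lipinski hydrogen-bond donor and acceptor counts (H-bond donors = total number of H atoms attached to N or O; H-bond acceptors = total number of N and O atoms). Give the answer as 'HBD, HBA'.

3, 5

Donors: find every N or O and count the H atoms it carries.
  atom 1 (N): bond orders sum to 1 → 2 H
  atom 5 (N): bond orders sum to 3 → 0 H
  atom 9 (O): bond orders sum to 2 → 0 H
  atom 17 (O): bond orders sum to 1 → 1 H
  atom 18 (O): bond orders sum to 2 → 0 H
Lipinski HBD = 3.
Acceptors: N atoms = 2, O atoms = 3 → HBA = 5.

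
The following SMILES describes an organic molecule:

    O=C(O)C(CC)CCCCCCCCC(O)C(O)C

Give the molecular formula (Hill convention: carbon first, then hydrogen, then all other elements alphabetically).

C15H30O4

Walk through each heavy atom and fill implicit hydrogens from standard valence (C 4, N 3, O 2, S 2, halogen 1):
  atom 1: O, bond orders sum to 2 (valence 2) → 0 H
  atom 2: C, bond orders sum to 4 (valence 4) → 0 H
  atom 3: O, bond orders sum to 1 (valence 2) → 1 H
  atom 4: C, bond orders sum to 3 (valence 4) → 1 H
  atom 5: C, bond orders sum to 2 (valence 4) → 2 H
  atom 6: C, bond orders sum to 1 (valence 4) → 3 H
  atom 7: C, bond orders sum to 2 (valence 4) → 2 H
  atom 8: C, bond orders sum to 2 (valence 4) → 2 H
  atom 9: C, bond orders sum to 2 (valence 4) → 2 H
  atom 10: C, bond orders sum to 2 (valence 4) → 2 H
  atom 11: C, bond orders sum to 2 (valence 4) → 2 H
  atom 12: C, bond orders sum to 2 (valence 4) → 2 H
  atom 13: C, bond orders sum to 2 (valence 4) → 2 H
  atom 14: C, bond orders sum to 2 (valence 4) → 2 H
  atom 15: C, bond orders sum to 3 (valence 4) → 1 H
  atom 16: O, bond orders sum to 1 (valence 2) → 1 H
  atom 17: C, bond orders sum to 3 (valence 4) → 1 H
  atom 18: O, bond orders sum to 1 (valence 2) → 1 H
  atom 19: C, bond orders sum to 1 (valence 4) → 3 H
Totals → C:15, H:30, O:4.
In Hill order: C15H30O4.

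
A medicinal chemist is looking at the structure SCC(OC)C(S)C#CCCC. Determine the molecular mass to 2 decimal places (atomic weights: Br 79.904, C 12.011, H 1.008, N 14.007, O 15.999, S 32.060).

204.35 g/mol

First, the molecular formula is C9H16OS2 (counting implicit H from valence).
  C: 9 × 12.011 = 108.099
  H: 16 × 1.008 = 16.128
  O: 1 × 15.999 = 15.999
  S: 2 × 32.060 = 64.120
Sum: 9×12.011 + 16×1.008 + 1×15.999 + 2×32.060 = 204.346 → 204.35 g/mol.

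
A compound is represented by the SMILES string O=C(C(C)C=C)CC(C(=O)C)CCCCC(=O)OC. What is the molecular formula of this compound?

C15H24O4

Walk through each heavy atom and fill implicit hydrogens from standard valence (C 4, N 3, O 2, S 2, halogen 1):
  atom 1: O, bond orders sum to 2 (valence 2) → 0 H
  atom 2: C, bond orders sum to 4 (valence 4) → 0 H
  atom 3: C, bond orders sum to 3 (valence 4) → 1 H
  atom 4: C, bond orders sum to 1 (valence 4) → 3 H
  atom 5: C, bond orders sum to 3 (valence 4) → 1 H
  atom 6: C, bond orders sum to 2 (valence 4) → 2 H
  atom 7: C, bond orders sum to 2 (valence 4) → 2 H
  atom 8: C, bond orders sum to 3 (valence 4) → 1 H
  atom 9: C, bond orders sum to 4 (valence 4) → 0 H
  atom 10: O, bond orders sum to 2 (valence 2) → 0 H
  atom 11: C, bond orders sum to 1 (valence 4) → 3 H
  atom 12: C, bond orders sum to 2 (valence 4) → 2 H
  atom 13: C, bond orders sum to 2 (valence 4) → 2 H
  atom 14: C, bond orders sum to 2 (valence 4) → 2 H
  atom 15: C, bond orders sum to 2 (valence 4) → 2 H
  atom 16: C, bond orders sum to 4 (valence 4) → 0 H
  atom 17: O, bond orders sum to 2 (valence 2) → 0 H
  atom 18: O, bond orders sum to 2 (valence 2) → 0 H
  atom 19: C, bond orders sum to 1 (valence 4) → 3 H
Totals → C:15, H:24, O:4.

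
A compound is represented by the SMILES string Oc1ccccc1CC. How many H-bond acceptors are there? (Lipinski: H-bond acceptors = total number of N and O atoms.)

1

N atoms: 0; O atoms: 1.
Lipinski HBA = 0 + 1 = 1.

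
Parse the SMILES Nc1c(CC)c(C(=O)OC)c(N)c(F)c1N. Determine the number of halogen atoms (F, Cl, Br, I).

1

Halogen atoms appear at heavy-atom position 14 (1×F).
Other groups present: 1 ester, 3 primary amine.
Halogen count: 1.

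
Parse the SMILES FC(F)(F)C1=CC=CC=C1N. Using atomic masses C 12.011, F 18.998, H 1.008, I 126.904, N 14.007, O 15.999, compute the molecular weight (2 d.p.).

161.13 g/mol

First, the molecular formula is C7H6F3N (counting implicit H from valence).
  C: 7 × 12.011 = 84.077
  F: 3 × 18.998 = 56.994
  H: 6 × 1.008 = 6.048
  N: 1 × 14.007 = 14.007
Sum: 7×12.011 + 3×18.998 + 6×1.008 + 1×14.007 = 161.126 → 161.13 g/mol.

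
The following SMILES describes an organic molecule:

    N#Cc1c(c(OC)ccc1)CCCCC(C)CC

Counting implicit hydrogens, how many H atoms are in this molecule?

23

Walk through each heavy atom and fill implicit hydrogens from standard valence (C 4, N 3, O 2, S 2, halogen 1); for lowercase aromatic atoms, an aromatic c carries 1 H when it has two neighbours and 0 H with three, and aromatic n carries 0 H:
  atom 1: N, bond orders sum to 3 (valence 3) → 0 H
  atom 2: C, bond orders sum to 4 (valence 4) → 0 H
  atom 3: aromatic c, 3 neighbours → 0 H
  atom 4: aromatic c, 3 neighbours → 0 H
  atom 5: aromatic c, 3 neighbours → 0 H
  atom 6: O, bond orders sum to 2 (valence 2) → 0 H
  atom 7: C, bond orders sum to 1 (valence 4) → 3 H
  atom 8: aromatic c, 2 neighbours → 1 H
  atom 9: aromatic c, 2 neighbours → 1 H
  atom 10: aromatic c, 2 neighbours → 1 H
  atom 11: C, bond orders sum to 2 (valence 4) → 2 H
  atom 12: C, bond orders sum to 2 (valence 4) → 2 H
  atom 13: C, bond orders sum to 2 (valence 4) → 2 H
  atom 14: C, bond orders sum to 2 (valence 4) → 2 H
  atom 15: C, bond orders sum to 3 (valence 4) → 1 H
  atom 16: C, bond orders sum to 1 (valence 4) → 3 H
  atom 17: C, bond orders sum to 2 (valence 4) → 2 H
  atom 18: C, bond orders sum to 1 (valence 4) → 3 H
Total hydrogens: 23.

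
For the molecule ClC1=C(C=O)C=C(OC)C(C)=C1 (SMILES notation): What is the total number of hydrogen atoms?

Walk through each heavy atom and fill implicit hydrogens from standard valence (C 4, N 3, O 2, S 2, halogen 1):
  atom 1: Cl (halogen, monovalent) → 0 H
  atom 2: C, bond orders sum to 4 (valence 4) → 0 H
  atom 3: C, bond orders sum to 4 (valence 4) → 0 H
  atom 4: C, bond orders sum to 3 (valence 4) → 1 H
  atom 5: O, bond orders sum to 2 (valence 2) → 0 H
  atom 6: C, bond orders sum to 3 (valence 4) → 1 H
  atom 7: C, bond orders sum to 4 (valence 4) → 0 H
  atom 8: O, bond orders sum to 2 (valence 2) → 0 H
  atom 9: C, bond orders sum to 1 (valence 4) → 3 H
  atom 10: C, bond orders sum to 4 (valence 4) → 0 H
  atom 11: C, bond orders sum to 1 (valence 4) → 3 H
  atom 12: C, bond orders sum to 3 (valence 4) → 1 H
Total hydrogens: 9.

9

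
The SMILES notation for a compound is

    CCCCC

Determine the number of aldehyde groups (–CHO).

0

Scan the SMILES for the aldehyde motif — none present.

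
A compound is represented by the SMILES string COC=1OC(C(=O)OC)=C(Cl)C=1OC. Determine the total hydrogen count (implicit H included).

Walk through each heavy atom and fill implicit hydrogens from standard valence (C 4, N 3, O 2, S 2, halogen 1):
  atom 1: C, bond orders sum to 1 (valence 4) → 3 H
  atom 2: O, bond orders sum to 2 (valence 2) → 0 H
  atom 3: C, bond orders sum to 4 (valence 4) → 0 H
  atom 4: O, bond orders sum to 2 (valence 2) → 0 H
  atom 5: C, bond orders sum to 4 (valence 4) → 0 H
  atom 6: C, bond orders sum to 4 (valence 4) → 0 H
  atom 7: O, bond orders sum to 2 (valence 2) → 0 H
  atom 8: O, bond orders sum to 2 (valence 2) → 0 H
  atom 9: C, bond orders sum to 1 (valence 4) → 3 H
  atom 10: C, bond orders sum to 4 (valence 4) → 0 H
  atom 11: Cl (halogen, monovalent) → 0 H
  atom 12: C, bond orders sum to 4 (valence 4) → 0 H
  atom 13: O, bond orders sum to 2 (valence 2) → 0 H
  atom 14: C, bond orders sum to 1 (valence 4) → 3 H
Total hydrogens: 9.

9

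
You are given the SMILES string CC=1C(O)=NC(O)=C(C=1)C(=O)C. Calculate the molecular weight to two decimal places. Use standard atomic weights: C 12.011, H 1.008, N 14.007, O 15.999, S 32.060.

167.16 g/mol

First, the molecular formula is C8H9NO3 (counting implicit H from valence).
  C: 8 × 12.011 = 96.088
  H: 9 × 1.008 = 9.072
  N: 1 × 14.007 = 14.007
  O: 3 × 15.999 = 47.997
Sum: 8×12.011 + 9×1.008 + 1×14.007 + 3×15.999 = 167.164 → 167.16 g/mol.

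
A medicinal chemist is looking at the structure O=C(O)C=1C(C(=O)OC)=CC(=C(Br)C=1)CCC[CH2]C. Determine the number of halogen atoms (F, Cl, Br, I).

1

Halogen atoms appear at heavy-atom position 13 (1×Br).
Other groups present: 1 carboxylic acid, 1 ester.
Halogen count: 1.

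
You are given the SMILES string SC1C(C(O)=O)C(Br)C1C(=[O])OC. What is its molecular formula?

Walk through each heavy atom and fill implicit hydrogens from standard valence (C 4, N 3, O 2, S 2, halogen 1):
  atom 1: S, bond orders sum to 1 (valence 2) → 1 H
  atom 2: C, bond orders sum to 3 (valence 4) → 1 H
  atom 3: C, bond orders sum to 3 (valence 4) → 1 H
  atom 4: C, bond orders sum to 4 (valence 4) → 0 H
  atom 5: O, bond orders sum to 1 (valence 2) → 1 H
  atom 6: O, bond orders sum to 2 (valence 2) → 0 H
  atom 7: C, bond orders sum to 3 (valence 4) → 1 H
  atom 8: Br (halogen, monovalent) → 0 H
  atom 9: C, bond orders sum to 3 (valence 4) → 1 H
  atom 10: C, bond orders sum to 4 (valence 4) → 0 H
  atom 11: O with explicit H count 0
  atom 12: O, bond orders sum to 2 (valence 2) → 0 H
  atom 13: C, bond orders sum to 1 (valence 4) → 3 H
Totals → C:7, H:9, Br:1, O:4, S:1.
In Hill order: C7H9BrO4S.

C7H9BrO4S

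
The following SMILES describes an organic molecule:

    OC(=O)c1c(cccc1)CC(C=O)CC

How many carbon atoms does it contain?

Count every carbon token in the SMILES (each C, including those in ring-closure positions and inside branches).
Carbon count: 12.

12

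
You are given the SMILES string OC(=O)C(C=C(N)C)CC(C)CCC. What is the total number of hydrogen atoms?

21

Walk through each heavy atom and fill implicit hydrogens from standard valence (C 4, N 3, O 2, S 2, halogen 1):
  atom 1: O, bond orders sum to 1 (valence 2) → 1 H
  atom 2: C, bond orders sum to 4 (valence 4) → 0 H
  atom 3: O, bond orders sum to 2 (valence 2) → 0 H
  atom 4: C, bond orders sum to 3 (valence 4) → 1 H
  atom 5: C, bond orders sum to 3 (valence 4) → 1 H
  atom 6: C, bond orders sum to 4 (valence 4) → 0 H
  atom 7: N, bond orders sum to 1 (valence 3) → 2 H
  atom 8: C, bond orders sum to 1 (valence 4) → 3 H
  atom 9: C, bond orders sum to 2 (valence 4) → 2 H
  atom 10: C, bond orders sum to 3 (valence 4) → 1 H
  atom 11: C, bond orders sum to 1 (valence 4) → 3 H
  atom 12: C, bond orders sum to 2 (valence 4) → 2 H
  atom 13: C, bond orders sum to 2 (valence 4) → 2 H
  atom 14: C, bond orders sum to 1 (valence 4) → 3 H
Total hydrogens: 21.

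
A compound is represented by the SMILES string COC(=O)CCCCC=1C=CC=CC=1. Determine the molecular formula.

Walk through each heavy atom and fill implicit hydrogens from standard valence (C 4, N 3, O 2, S 2, halogen 1):
  atom 1: C, bond orders sum to 1 (valence 4) → 3 H
  atom 2: O, bond orders sum to 2 (valence 2) → 0 H
  atom 3: C, bond orders sum to 4 (valence 4) → 0 H
  atom 4: O, bond orders sum to 2 (valence 2) → 0 H
  atom 5: C, bond orders sum to 2 (valence 4) → 2 H
  atom 6: C, bond orders sum to 2 (valence 4) → 2 H
  atom 7: C, bond orders sum to 2 (valence 4) → 2 H
  atom 8: C, bond orders sum to 2 (valence 4) → 2 H
  atom 9: C, bond orders sum to 4 (valence 4) → 0 H
  atom 10: C, bond orders sum to 3 (valence 4) → 1 H
  atom 11: C, bond orders sum to 3 (valence 4) → 1 H
  atom 12: C, bond orders sum to 3 (valence 4) → 1 H
  atom 13: C, bond orders sum to 3 (valence 4) → 1 H
  atom 14: C, bond orders sum to 3 (valence 4) → 1 H
Totals → C:12, H:16, O:2.

C12H16O2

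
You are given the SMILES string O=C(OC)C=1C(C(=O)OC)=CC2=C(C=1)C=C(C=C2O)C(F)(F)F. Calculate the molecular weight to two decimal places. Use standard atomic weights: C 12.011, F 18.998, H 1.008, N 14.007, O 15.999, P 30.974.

First, the molecular formula is C15H11F3O5 (counting implicit H from valence).
  C: 15 × 12.011 = 180.165
  F: 3 × 18.998 = 56.994
  H: 11 × 1.008 = 11.088
  O: 5 × 15.999 = 79.995
Sum: 15×12.011 + 3×18.998 + 11×1.008 + 5×15.999 = 328.242 → 328.24 g/mol.

328.24 g/mol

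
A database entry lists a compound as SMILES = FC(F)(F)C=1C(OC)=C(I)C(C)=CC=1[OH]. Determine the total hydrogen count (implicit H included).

Walk through each heavy atom and fill implicit hydrogens from standard valence (C 4, N 3, O 2, S 2, halogen 1):
  atom 1: F (halogen, monovalent) → 0 H
  atom 2: C, bond orders sum to 4 (valence 4) → 0 H
  atom 3: F (halogen, monovalent) → 0 H
  atom 4: F (halogen, monovalent) → 0 H
  atom 5: C, bond orders sum to 4 (valence 4) → 0 H
  atom 6: C, bond orders sum to 4 (valence 4) → 0 H
  atom 7: O, bond orders sum to 2 (valence 2) → 0 H
  atom 8: C, bond orders sum to 1 (valence 4) → 3 H
  atom 9: C, bond orders sum to 4 (valence 4) → 0 H
  atom 10: I (halogen, monovalent) → 0 H
  atom 11: C, bond orders sum to 4 (valence 4) → 0 H
  atom 12: C, bond orders sum to 1 (valence 4) → 3 H
  atom 13: C, bond orders sum to 3 (valence 4) → 1 H
  atom 14: C, bond orders sum to 4 (valence 4) → 0 H
  atom 15: O with explicit H count 1
Total hydrogens: 8.

8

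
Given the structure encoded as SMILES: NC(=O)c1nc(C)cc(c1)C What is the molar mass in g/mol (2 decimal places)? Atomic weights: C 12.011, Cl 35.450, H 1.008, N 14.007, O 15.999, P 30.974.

First, the molecular formula is C8H10N2O (counting implicit H from valence).
  C: 8 × 12.011 = 96.088
  H: 10 × 1.008 = 10.080
  N: 2 × 14.007 = 28.014
  O: 1 × 15.999 = 15.999
Sum: 8×12.011 + 10×1.008 + 2×14.007 + 1×15.999 = 150.181 → 150.18 g/mol.

150.18 g/mol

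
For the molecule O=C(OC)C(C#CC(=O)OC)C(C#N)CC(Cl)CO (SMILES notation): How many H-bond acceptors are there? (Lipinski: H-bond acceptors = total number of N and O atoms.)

N atoms: 1; O atoms: 5.
Lipinski HBA = 1 + 5 = 6.

6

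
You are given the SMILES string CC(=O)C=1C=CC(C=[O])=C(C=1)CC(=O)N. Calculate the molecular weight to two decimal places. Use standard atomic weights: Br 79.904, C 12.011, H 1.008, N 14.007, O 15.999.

205.21 g/mol

First, the molecular formula is C11H11NO3 (counting implicit H from valence).
  C: 11 × 12.011 = 132.121
  H: 11 × 1.008 = 11.088
  N: 1 × 14.007 = 14.007
  O: 3 × 15.999 = 47.997
Sum: 11×12.011 + 11×1.008 + 1×14.007 + 3×15.999 = 205.213 → 205.21 g/mol.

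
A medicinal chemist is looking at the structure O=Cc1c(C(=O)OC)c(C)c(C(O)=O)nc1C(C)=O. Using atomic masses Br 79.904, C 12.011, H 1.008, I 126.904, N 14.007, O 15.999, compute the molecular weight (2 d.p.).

First, the molecular formula is C12H11NO6 (counting implicit H from valence).
  C: 12 × 12.011 = 144.132
  H: 11 × 1.008 = 11.088
  N: 1 × 14.007 = 14.007
  O: 6 × 15.999 = 95.994
Sum: 12×12.011 + 11×1.008 + 1×14.007 + 6×15.999 = 265.221 → 265.22 g/mol.

265.22 g/mol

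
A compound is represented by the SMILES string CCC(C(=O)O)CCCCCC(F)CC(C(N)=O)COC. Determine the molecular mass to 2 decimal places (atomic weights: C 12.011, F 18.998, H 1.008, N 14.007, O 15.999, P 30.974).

First, the molecular formula is C15H28FNO4 (counting implicit H from valence).
  C: 15 × 12.011 = 180.165
  F: 1 × 18.998 = 18.998
  H: 28 × 1.008 = 28.224
  N: 1 × 14.007 = 14.007
  O: 4 × 15.999 = 63.996
Sum: 15×12.011 + 1×18.998 + 28×1.008 + 1×14.007 + 4×15.999 = 305.390 → 305.39 g/mol.

305.39 g/mol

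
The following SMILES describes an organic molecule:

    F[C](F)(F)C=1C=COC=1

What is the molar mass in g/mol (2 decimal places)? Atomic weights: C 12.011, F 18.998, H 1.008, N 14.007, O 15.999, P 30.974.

First, the molecular formula is C5H3F3O (counting implicit H from valence).
  C: 5 × 12.011 = 60.055
  F: 3 × 18.998 = 56.994
  H: 3 × 1.008 = 3.024
  O: 1 × 15.999 = 15.999
Sum: 5×12.011 + 3×18.998 + 3×1.008 + 1×15.999 = 136.072 → 136.07 g/mol.

136.07 g/mol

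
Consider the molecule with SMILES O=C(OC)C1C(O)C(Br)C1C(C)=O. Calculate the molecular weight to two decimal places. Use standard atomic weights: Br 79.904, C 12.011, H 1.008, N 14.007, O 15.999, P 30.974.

251.08 g/mol

First, the molecular formula is C8H11BrO4 (counting implicit H from valence).
  Br: 1 × 79.904 = 79.904
  C: 8 × 12.011 = 96.088
  H: 11 × 1.008 = 11.088
  O: 4 × 15.999 = 63.996
Sum: 1×79.904 + 8×12.011 + 11×1.008 + 4×15.999 = 251.076 → 251.08 g/mol.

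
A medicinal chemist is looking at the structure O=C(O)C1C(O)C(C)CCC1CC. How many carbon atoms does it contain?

Count every carbon token in the SMILES (each C, including those in ring-closure positions and inside branches).
Carbon count: 10.

10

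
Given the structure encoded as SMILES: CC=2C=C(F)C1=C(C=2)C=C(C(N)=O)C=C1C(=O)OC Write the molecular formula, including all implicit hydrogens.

Walk through each heavy atom and fill implicit hydrogens from standard valence (C 4, N 3, O 2, S 2, halogen 1):
  atom 1: C, bond orders sum to 1 (valence 4) → 3 H
  atom 2: C, bond orders sum to 4 (valence 4) → 0 H
  atom 3: C, bond orders sum to 3 (valence 4) → 1 H
  atom 4: C, bond orders sum to 4 (valence 4) → 0 H
  atom 5: F (halogen, monovalent) → 0 H
  atom 6: C, bond orders sum to 4 (valence 4) → 0 H
  atom 7: C, bond orders sum to 4 (valence 4) → 0 H
  atom 8: C, bond orders sum to 3 (valence 4) → 1 H
  atom 9: C, bond orders sum to 3 (valence 4) → 1 H
  atom 10: C, bond orders sum to 4 (valence 4) → 0 H
  atom 11: C, bond orders sum to 4 (valence 4) → 0 H
  atom 12: N, bond orders sum to 1 (valence 3) → 2 H
  atom 13: O, bond orders sum to 2 (valence 2) → 0 H
  atom 14: C, bond orders sum to 3 (valence 4) → 1 H
  atom 15: C, bond orders sum to 4 (valence 4) → 0 H
  atom 16: C, bond orders sum to 4 (valence 4) → 0 H
  atom 17: O, bond orders sum to 2 (valence 2) → 0 H
  atom 18: O, bond orders sum to 2 (valence 2) → 0 H
  atom 19: C, bond orders sum to 1 (valence 4) → 3 H
Totals → C:14, H:12, F:1, N:1, O:3.

C14H12FNO3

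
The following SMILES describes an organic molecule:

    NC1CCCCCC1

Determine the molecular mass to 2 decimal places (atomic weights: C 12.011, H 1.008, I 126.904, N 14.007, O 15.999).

113.20 g/mol

First, the molecular formula is C7H15N (counting implicit H from valence).
  C: 7 × 12.011 = 84.077
  H: 15 × 1.008 = 15.120
  N: 1 × 14.007 = 14.007
Sum: 7×12.011 + 15×1.008 + 1×14.007 = 113.204 → 113.20 g/mol.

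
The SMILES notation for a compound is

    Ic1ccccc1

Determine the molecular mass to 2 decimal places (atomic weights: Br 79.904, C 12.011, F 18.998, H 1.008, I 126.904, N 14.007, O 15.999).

204.01 g/mol

First, the molecular formula is C6H5I (counting implicit H from valence).
  C: 6 × 12.011 = 72.066
  H: 5 × 1.008 = 5.040
  I: 1 × 126.904 = 126.904
Sum: 6×12.011 + 5×1.008 + 1×126.904 = 204.010 → 204.01 g/mol.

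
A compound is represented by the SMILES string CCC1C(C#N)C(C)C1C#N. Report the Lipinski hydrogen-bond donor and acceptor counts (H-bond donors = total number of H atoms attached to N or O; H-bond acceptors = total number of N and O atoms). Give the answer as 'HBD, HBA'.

0, 2

Donors: find every N or O and count the H atoms it carries.
  atom 6 (N): bond orders sum to 3 → 0 H
  atom 11 (N): bond orders sum to 3 → 0 H
Lipinski HBD = 0.
Acceptors: N atoms = 2, O atoms = 0 → HBA = 2.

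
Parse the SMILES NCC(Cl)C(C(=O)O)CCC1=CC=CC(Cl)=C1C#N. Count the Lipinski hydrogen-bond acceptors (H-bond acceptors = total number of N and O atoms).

4

N atoms: 2; O atoms: 2.
Lipinski HBA = 2 + 2 = 4.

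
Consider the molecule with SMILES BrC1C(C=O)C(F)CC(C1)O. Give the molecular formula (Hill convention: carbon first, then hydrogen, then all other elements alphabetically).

Walk through each heavy atom and fill implicit hydrogens from standard valence (C 4, N 3, O 2, S 2, halogen 1):
  atom 1: Br (halogen, monovalent) → 0 H
  atom 2: C, bond orders sum to 3 (valence 4) → 1 H
  atom 3: C, bond orders sum to 3 (valence 4) → 1 H
  atom 4: C, bond orders sum to 3 (valence 4) → 1 H
  atom 5: O, bond orders sum to 2 (valence 2) → 0 H
  atom 6: C, bond orders sum to 3 (valence 4) → 1 H
  atom 7: F (halogen, monovalent) → 0 H
  atom 8: C, bond orders sum to 2 (valence 4) → 2 H
  atom 9: C, bond orders sum to 3 (valence 4) → 1 H
  atom 10: C, bond orders sum to 2 (valence 4) → 2 H
  atom 11: O, bond orders sum to 1 (valence 2) → 1 H
Totals → C:7, H:10, Br:1, F:1, O:2.

C7H10BrFO2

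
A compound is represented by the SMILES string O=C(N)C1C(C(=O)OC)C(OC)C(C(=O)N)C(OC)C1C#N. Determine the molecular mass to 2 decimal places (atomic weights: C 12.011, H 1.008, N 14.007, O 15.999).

First, the molecular formula is C13H19N3O6 (counting implicit H from valence).
  C: 13 × 12.011 = 156.143
  H: 19 × 1.008 = 19.152
  N: 3 × 14.007 = 42.021
  O: 6 × 15.999 = 95.994
Sum: 13×12.011 + 19×1.008 + 3×14.007 + 6×15.999 = 313.310 → 313.31 g/mol.

313.31 g/mol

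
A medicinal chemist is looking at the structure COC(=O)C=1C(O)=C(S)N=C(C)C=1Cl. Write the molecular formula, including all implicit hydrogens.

C8H8ClNO3S

Walk through each heavy atom and fill implicit hydrogens from standard valence (C 4, N 3, O 2, S 2, halogen 1):
  atom 1: C, bond orders sum to 1 (valence 4) → 3 H
  atom 2: O, bond orders sum to 2 (valence 2) → 0 H
  atom 3: C, bond orders sum to 4 (valence 4) → 0 H
  atom 4: O, bond orders sum to 2 (valence 2) → 0 H
  atom 5: C, bond orders sum to 4 (valence 4) → 0 H
  atom 6: C, bond orders sum to 4 (valence 4) → 0 H
  atom 7: O, bond orders sum to 1 (valence 2) → 1 H
  atom 8: C, bond orders sum to 4 (valence 4) → 0 H
  atom 9: S, bond orders sum to 1 (valence 2) → 1 H
  atom 10: N, bond orders sum to 3 (valence 3) → 0 H
  atom 11: C, bond orders sum to 4 (valence 4) → 0 H
  atom 12: C, bond orders sum to 1 (valence 4) → 3 H
  atom 13: C, bond orders sum to 4 (valence 4) → 0 H
  atom 14: Cl (halogen, monovalent) → 0 H
Totals → C:8, H:8, Cl:1, N:1, O:3, S:1.
In Hill order: C8H8ClNO3S.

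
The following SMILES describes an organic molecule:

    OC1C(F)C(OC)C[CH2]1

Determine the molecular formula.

C6H11FO2

Walk through each heavy atom and fill implicit hydrogens from standard valence (C 4, N 3, O 2, S 2, halogen 1):
  atom 1: O, bond orders sum to 1 (valence 2) → 1 H
  atom 2: C, bond orders sum to 3 (valence 4) → 1 H
  atom 3: C, bond orders sum to 3 (valence 4) → 1 H
  atom 4: F (halogen, monovalent) → 0 H
  atom 5: C, bond orders sum to 3 (valence 4) → 1 H
  atom 6: O, bond orders sum to 2 (valence 2) → 0 H
  atom 7: C, bond orders sum to 1 (valence 4) → 3 H
  atom 8: C, bond orders sum to 2 (valence 4) → 2 H
  atom 9: C with explicit H count 2
Totals → C:6, H:11, F:1, O:2.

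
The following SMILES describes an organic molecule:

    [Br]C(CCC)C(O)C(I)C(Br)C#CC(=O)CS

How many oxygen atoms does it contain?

2

Scan the SMILES for O atoms (remember two-letter symbols like Cl and Br are single atoms).
Oxygen count: 2.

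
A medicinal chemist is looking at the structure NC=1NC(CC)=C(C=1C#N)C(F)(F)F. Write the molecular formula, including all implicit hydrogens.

C8H8F3N3

Walk through each heavy atom and fill implicit hydrogens from standard valence (C 4, N 3, O 2, S 2, halogen 1):
  atom 1: N, bond orders sum to 1 (valence 3) → 2 H
  atom 2: C, bond orders sum to 4 (valence 4) → 0 H
  atom 3: N, bond orders sum to 2 (valence 3) → 1 H
  atom 4: C, bond orders sum to 4 (valence 4) → 0 H
  atom 5: C, bond orders sum to 2 (valence 4) → 2 H
  atom 6: C, bond orders sum to 1 (valence 4) → 3 H
  atom 7: C, bond orders sum to 4 (valence 4) → 0 H
  atom 8: C, bond orders sum to 4 (valence 4) → 0 H
  atom 9: C, bond orders sum to 4 (valence 4) → 0 H
  atom 10: N, bond orders sum to 3 (valence 3) → 0 H
  atom 11: C, bond orders sum to 4 (valence 4) → 0 H
  atom 12: F (halogen, monovalent) → 0 H
  atom 13: F (halogen, monovalent) → 0 H
  atom 14: F (halogen, monovalent) → 0 H
Totals → C:8, H:8, F:3, N:3.
In Hill order: C8H8F3N3.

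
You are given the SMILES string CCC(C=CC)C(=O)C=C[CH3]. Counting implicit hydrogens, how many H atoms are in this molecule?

16

Walk through each heavy atom and fill implicit hydrogens from standard valence (C 4, N 3, O 2, S 2, halogen 1):
  atom 1: C, bond orders sum to 1 (valence 4) → 3 H
  atom 2: C, bond orders sum to 2 (valence 4) → 2 H
  atom 3: C, bond orders sum to 3 (valence 4) → 1 H
  atom 4: C, bond orders sum to 3 (valence 4) → 1 H
  atom 5: C, bond orders sum to 3 (valence 4) → 1 H
  atom 6: C, bond orders sum to 1 (valence 4) → 3 H
  atom 7: C, bond orders sum to 4 (valence 4) → 0 H
  atom 8: O, bond orders sum to 2 (valence 2) → 0 H
  atom 9: C, bond orders sum to 3 (valence 4) → 1 H
  atom 10: C, bond orders sum to 3 (valence 4) → 1 H
  atom 11: C with explicit H count 3
Total hydrogens: 16.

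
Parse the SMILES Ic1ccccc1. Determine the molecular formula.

C6H5I

Walk through each heavy atom and fill implicit hydrogens from standard valence (C 4, N 3, O 2, S 2, halogen 1); for lowercase aromatic atoms, an aromatic c carries 1 H when it has two neighbours and 0 H with three, and aromatic n carries 0 H:
  atom 1: I (halogen, monovalent) → 0 H
  atom 2: aromatic c, 3 neighbours → 0 H
  atom 3: aromatic c, 2 neighbours → 1 H
  atom 4: aromatic c, 2 neighbours → 1 H
  atom 5: aromatic c, 2 neighbours → 1 H
  atom 6: aromatic c, 2 neighbours → 1 H
  atom 7: aromatic c, 2 neighbours → 1 H
Totals → C:6, H:5, I:1.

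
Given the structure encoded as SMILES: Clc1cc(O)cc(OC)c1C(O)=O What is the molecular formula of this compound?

C8H7ClO4

Walk through each heavy atom and fill implicit hydrogens from standard valence (C 4, N 3, O 2, S 2, halogen 1); for lowercase aromatic atoms, an aromatic c carries 1 H when it has two neighbours and 0 H with three, and aromatic n carries 0 H:
  atom 1: Cl (halogen, monovalent) → 0 H
  atom 2: aromatic c, 3 neighbours → 0 H
  atom 3: aromatic c, 2 neighbours → 1 H
  atom 4: aromatic c, 3 neighbours → 0 H
  atom 5: O, bond orders sum to 1 (valence 2) → 1 H
  atom 6: aromatic c, 2 neighbours → 1 H
  atom 7: aromatic c, 3 neighbours → 0 H
  atom 8: O, bond orders sum to 2 (valence 2) → 0 H
  atom 9: C, bond orders sum to 1 (valence 4) → 3 H
  atom 10: aromatic c, 3 neighbours → 0 H
  atom 11: C, bond orders sum to 4 (valence 4) → 0 H
  atom 12: O, bond orders sum to 1 (valence 2) → 1 H
  atom 13: O, bond orders sum to 2 (valence 2) → 0 H
Totals → C:8, H:7, Cl:1, O:4.
In Hill order: C8H7ClO4.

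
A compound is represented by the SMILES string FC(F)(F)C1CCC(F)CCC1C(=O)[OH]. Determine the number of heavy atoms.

Every atom symbol written in the SMILES (organic subset) is one heavy atom; implicit H are not written.
Heavy atoms by element → C:9, F:4, O:2.
Total: 15.

15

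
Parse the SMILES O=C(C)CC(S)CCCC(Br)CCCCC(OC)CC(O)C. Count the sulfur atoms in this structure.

Scan the SMILES for S atoms (remember two-letter symbols like Cl and Br are single atoms).
Sulfur count: 1.

1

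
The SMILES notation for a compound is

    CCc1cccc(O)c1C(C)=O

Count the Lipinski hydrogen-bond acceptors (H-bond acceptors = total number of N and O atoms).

2

N atoms: 0; O atoms: 2.
Lipinski HBA = 0 + 2 = 2.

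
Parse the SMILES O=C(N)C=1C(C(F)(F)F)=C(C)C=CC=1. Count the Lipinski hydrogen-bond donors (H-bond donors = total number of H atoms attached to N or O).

Donors: find every N or O and count the H atoms it carries.
  atom 1 (O): bond orders sum to 2 → 0 H
  atom 3 (N): bond orders sum to 1 → 2 H
Lipinski HBD = 2.

2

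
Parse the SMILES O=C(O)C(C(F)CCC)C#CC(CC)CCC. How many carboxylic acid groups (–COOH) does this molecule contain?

1

The carboxylic acid motif appears at heavy-atom position 2 in the SMILES.
Other groups present: 1 alkyne.
Carboxylic acid count: 1.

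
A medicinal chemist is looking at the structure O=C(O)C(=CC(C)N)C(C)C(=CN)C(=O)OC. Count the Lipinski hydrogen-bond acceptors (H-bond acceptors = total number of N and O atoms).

N atoms: 2; O atoms: 4.
Lipinski HBA = 2 + 4 = 6.

6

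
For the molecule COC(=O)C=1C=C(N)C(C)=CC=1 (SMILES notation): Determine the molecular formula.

Walk through each heavy atom and fill implicit hydrogens from standard valence (C 4, N 3, O 2, S 2, halogen 1):
  atom 1: C, bond orders sum to 1 (valence 4) → 3 H
  atom 2: O, bond orders sum to 2 (valence 2) → 0 H
  atom 3: C, bond orders sum to 4 (valence 4) → 0 H
  atom 4: O, bond orders sum to 2 (valence 2) → 0 H
  atom 5: C, bond orders sum to 4 (valence 4) → 0 H
  atom 6: C, bond orders sum to 3 (valence 4) → 1 H
  atom 7: C, bond orders sum to 4 (valence 4) → 0 H
  atom 8: N, bond orders sum to 1 (valence 3) → 2 H
  atom 9: C, bond orders sum to 4 (valence 4) → 0 H
  atom 10: C, bond orders sum to 1 (valence 4) → 3 H
  atom 11: C, bond orders sum to 3 (valence 4) → 1 H
  atom 12: C, bond orders sum to 3 (valence 4) → 1 H
Totals → C:9, H:11, N:1, O:2.

C9H11NO2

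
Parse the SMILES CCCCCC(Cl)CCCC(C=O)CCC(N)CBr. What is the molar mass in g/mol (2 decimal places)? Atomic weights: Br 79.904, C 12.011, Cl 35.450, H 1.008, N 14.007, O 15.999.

First, the molecular formula is C15H29BrClNO (counting implicit H from valence).
  Br: 1 × 79.904 = 79.904
  C: 15 × 12.011 = 180.165
  Cl: 1 × 35.450 = 35.450
  H: 29 × 1.008 = 29.232
  N: 1 × 14.007 = 14.007
  O: 1 × 15.999 = 15.999
Sum: 1×79.904 + 15×12.011 + 1×35.450 + 29×1.008 + 1×14.007 + 1×15.999 = 354.757 → 354.76 g/mol.

354.76 g/mol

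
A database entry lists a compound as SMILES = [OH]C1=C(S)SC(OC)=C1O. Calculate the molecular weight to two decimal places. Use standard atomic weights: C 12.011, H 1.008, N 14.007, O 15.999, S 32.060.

First, the molecular formula is C5H6O3S2 (counting implicit H from valence).
  C: 5 × 12.011 = 60.055
  H: 6 × 1.008 = 6.048
  O: 3 × 15.999 = 47.997
  S: 2 × 32.060 = 64.120
Sum: 5×12.011 + 6×1.008 + 3×15.999 + 2×32.060 = 178.220 → 178.22 g/mol.

178.22 g/mol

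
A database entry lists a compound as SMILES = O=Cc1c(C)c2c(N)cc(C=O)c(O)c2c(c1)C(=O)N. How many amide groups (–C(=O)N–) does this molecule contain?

1

The amide motif appears at heavy-atom position 18 in the SMILES.
Other groups present: 2 aldehyde, 1 hydroxyl, 1 primary amine.
Amide count: 1.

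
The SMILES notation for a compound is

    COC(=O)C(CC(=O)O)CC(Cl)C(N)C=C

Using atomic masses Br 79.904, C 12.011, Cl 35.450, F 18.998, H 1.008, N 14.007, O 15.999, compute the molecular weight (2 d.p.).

First, the molecular formula is C10H16ClNO4 (counting implicit H from valence).
  C: 10 × 12.011 = 120.110
  Cl: 1 × 35.450 = 35.450
  H: 16 × 1.008 = 16.128
  N: 1 × 14.007 = 14.007
  O: 4 × 15.999 = 63.996
Sum: 10×12.011 + 1×35.450 + 16×1.008 + 1×14.007 + 4×15.999 = 249.691 → 249.69 g/mol.

249.69 g/mol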